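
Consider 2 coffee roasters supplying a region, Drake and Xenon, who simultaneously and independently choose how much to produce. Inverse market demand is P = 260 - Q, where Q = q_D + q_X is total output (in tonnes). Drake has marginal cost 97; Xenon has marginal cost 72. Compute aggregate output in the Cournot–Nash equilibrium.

Drake's profit: π_D = (260 - Q)q_D - (97q_D). Setting ∂π_D/∂q_D = 0: 163 - 2q_D - (q_X) = 0.
Xenon's profit: π_X = (260 - Q)q_X - (72q_X). Setting ∂π_X/∂q_X = 0: 188 - 2q_X - (q_D) = 0.
Rearranging gives the reaction functions q_D = (163 - q_X)/2 and q_X = (188 - q_D)/2.
Substituting one into the other gives q_D = 46 and q_X = 71.
Total output Q = 46 + 71 = 117.

117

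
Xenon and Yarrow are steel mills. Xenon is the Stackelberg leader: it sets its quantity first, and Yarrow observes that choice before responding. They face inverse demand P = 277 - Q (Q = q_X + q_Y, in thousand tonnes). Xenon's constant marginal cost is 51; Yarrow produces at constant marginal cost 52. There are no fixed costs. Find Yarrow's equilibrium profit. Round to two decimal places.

3108.06

Solve by backward induction. Given q_X, the follower Yarrow maximises π_Y = (277 - q_X - q_Y)q_Y - 52q_Y.
Follower FOC: 225 - q_X - 2q_Y = 0, so q_Y(q_X) = (225 - q_X)/2.
The leader anticipates this reaction. Substituting into P = 277 - Q gives P = 329/2 - (1/2)q_X, so π_X = (329/2 - (1/2)q_X)q_X - 51q_X.
Maximising: ∂π_X/∂q_X = 227/2 - q_X = 0, giving q_X = 227/2.
Then q_Y = (225 - 227/2)/2 = 223/4.
Price P = 277 - 677/4 = 431/4.
Yarrow's profit: (431/4 - 52)·(223/4) = 3108.0625.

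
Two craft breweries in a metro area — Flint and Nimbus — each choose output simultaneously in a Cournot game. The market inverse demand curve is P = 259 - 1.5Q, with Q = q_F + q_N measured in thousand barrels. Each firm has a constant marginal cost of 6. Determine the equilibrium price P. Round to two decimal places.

Each firm earns π_i = (259 - 1.5Q)q_i - 6q_i.
Setting ∂π_i/∂q_i = 0 with rivals' quantities fixed: 253 - 3q_i - (3/2)q_j = 0.
By symmetry each firm produces the same amount; substituting q_j = q_i yields q_i = 253/(9/2) = 506/9.
Total output Q = 1012/9, so price P = 259 - (3/2)·(1012/9) = 271/3.

90.33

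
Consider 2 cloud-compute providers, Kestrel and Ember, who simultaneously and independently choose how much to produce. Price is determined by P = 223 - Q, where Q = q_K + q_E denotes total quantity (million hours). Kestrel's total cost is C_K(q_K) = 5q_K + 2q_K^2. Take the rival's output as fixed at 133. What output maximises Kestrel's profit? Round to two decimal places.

14.17

With the rival's output fixed at 133, Kestrel's profit is π_K = (223 - 133 - q_K)q_K - (5q_K + 2q_K²) = (90 - q_K)q_K - (5q_K + 2q_K²).
∂π_K/∂q_K = 85 - 6q_K = 0, so q_K = 85/6.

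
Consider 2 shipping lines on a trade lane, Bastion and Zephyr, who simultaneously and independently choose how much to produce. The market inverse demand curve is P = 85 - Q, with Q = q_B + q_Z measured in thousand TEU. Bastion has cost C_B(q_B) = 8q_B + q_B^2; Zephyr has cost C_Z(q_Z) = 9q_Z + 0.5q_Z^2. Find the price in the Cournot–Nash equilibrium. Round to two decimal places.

50.27

Bastion's profit: π_B = (85 - Q)q_B - (8q_B + q_B²). Setting ∂π_B/∂q_B = 0: 77 - 4q_B - (q_Z) = 0.
Zephyr's first-order condition: 76 - 3q_Z - (q_B) = 0.
So q_B = (77 - q_Z)/4 and q_Z = (76 - q_B)/3.
Solving the pair: q_B = 155/11, q_Z = 227/11.
Total output Q = 382/11, so price P = 85 - 382/11 = 553/11.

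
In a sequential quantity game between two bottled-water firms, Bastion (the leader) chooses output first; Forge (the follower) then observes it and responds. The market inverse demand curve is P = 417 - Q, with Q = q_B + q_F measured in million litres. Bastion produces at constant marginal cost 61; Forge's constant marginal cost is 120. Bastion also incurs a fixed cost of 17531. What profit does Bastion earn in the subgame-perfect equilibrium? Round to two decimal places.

3997.13

The follower Forge best-responds to any q_B: π_F = (417 - Q)q_F - 120q_F.
Setting the follower's marginal profit to zero, 297 - q_B - 2q_F = 0, i.e. q_F = (297 - q_B)/2.
Bastion substitutes q_F(q_B) into its own profit: π_B = q_B(417 - q_B - (297 - q_B)/2) - 61q_B = (537/2 - (1/2)q_B)q_B - 61q_B.
Leader FOC: 415/2 - q_B = 0, so q_B = 415/2.
Then q_F = (297 - 415/2)/2 = 179/4.
Price P = 417 - 1009/4 = 659/4.
Bastion's profit: (659/4 - 61)·(415/2) - 17531 = 3997.1250.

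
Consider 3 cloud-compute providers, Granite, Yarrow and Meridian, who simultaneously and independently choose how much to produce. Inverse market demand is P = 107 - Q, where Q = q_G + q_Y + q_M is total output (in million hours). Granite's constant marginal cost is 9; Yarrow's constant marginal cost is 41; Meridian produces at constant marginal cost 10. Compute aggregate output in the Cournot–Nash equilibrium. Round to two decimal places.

Granite's profit: π_G = (107 - Q)q_G - (9q_G). Setting ∂π_G/∂q_G = 0: 98 - 2q_G - (q_Y + q_M) = 0.
Yarrow's profit: π_Y = (107 - Q)q_Y - (41q_Y). Setting ∂π_Y/∂q_Y = 0: 66 - 2q_Y - (q_G + q_M) = 0.
Meridian's first-order condition: 97 - 2q_M - (q_G + q_Y) = 0.
Summing all 3 equations gives 261 − 4Q = 0, hence Q = 261/4.
Back-substituting: q_G = (98 − 261/4) = 131/4, q_Y = (66 − 261/4) = 3/4, q_M = (97 − 261/4) = 127/4.
Total output Q = 131/4 + 3/4 + 127/4 = 261/4.

65.25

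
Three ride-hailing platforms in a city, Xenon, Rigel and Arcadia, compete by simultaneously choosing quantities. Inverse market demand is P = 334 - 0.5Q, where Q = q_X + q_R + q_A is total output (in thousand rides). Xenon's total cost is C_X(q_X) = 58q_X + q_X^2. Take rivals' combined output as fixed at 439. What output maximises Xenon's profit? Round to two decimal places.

With rivals' combined output fixed at 439, Xenon's profit is π_X = (334 - (1/2)·439 - (1/2)q_X)q_X - (58q_X + q_X²) = (229/2 - (1/2)q_X)q_X - (58q_X + q_X²).
∂π_X/∂q_X = 113/2 - 3q_X = 0, so q_X = 113/6.

18.83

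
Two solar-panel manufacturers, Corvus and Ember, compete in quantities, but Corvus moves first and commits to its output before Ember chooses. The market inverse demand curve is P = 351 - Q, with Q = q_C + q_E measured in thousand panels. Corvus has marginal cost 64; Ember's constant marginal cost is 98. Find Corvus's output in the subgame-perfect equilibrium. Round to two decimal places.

160.50

The follower Ember best-responds to any q_C: π_E = (351 - Q)q_E - 98q_E.
Setting the follower's marginal profit to zero, 253 - q_C - 2q_E = 0, i.e. q_E = (253 - q_C)/2.
Corvus substitutes q_E(q_C) into its own profit: π_C = q_C(351 - q_C - (253 - q_C)/2) - 64q_C = (449/2 - (1/2)q_C)q_C - 64q_C.
Leader FOC: 321/2 - q_C = 0, so q_C = 321/2.
Then q_E = (253 - 321/2)/2 = 185/4.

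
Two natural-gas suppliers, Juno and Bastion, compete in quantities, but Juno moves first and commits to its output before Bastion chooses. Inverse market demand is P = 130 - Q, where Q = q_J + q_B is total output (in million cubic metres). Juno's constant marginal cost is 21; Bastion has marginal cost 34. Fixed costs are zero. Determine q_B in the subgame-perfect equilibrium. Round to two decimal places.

Solve by backward induction. Given q_J, the follower Bastion maximises π_B = (130 - q_J - q_B)q_B - 34q_B.
∂π_B/∂q_B = 96 - q_J - 2q_B = 0 gives the reaction function q_B = (96 - q_J)/2.
The leader anticipates this reaction. Substituting into P = 130 - Q gives P = 82 - (1/2)q_J, so π_J = (82 - (1/2)q_J)q_J - 21q_J.
Leader FOC: 61 - q_J = 0, so q_J = 61.
Then q_B = (96 - 61)/2 = 35/2.

17.50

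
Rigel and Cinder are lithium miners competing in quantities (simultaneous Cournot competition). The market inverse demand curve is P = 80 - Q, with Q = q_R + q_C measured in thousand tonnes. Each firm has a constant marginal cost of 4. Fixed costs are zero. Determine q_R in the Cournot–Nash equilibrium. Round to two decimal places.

Each firm earns π_i = (80 - Q)q_i - 4q_i.
First-order condition (treating rivals' output as given): 76 - 2q_i - q_j = 0.
By symmetry each firm produces the same amount; substituting q_j = q_i yields q_i = 76/3.

25.33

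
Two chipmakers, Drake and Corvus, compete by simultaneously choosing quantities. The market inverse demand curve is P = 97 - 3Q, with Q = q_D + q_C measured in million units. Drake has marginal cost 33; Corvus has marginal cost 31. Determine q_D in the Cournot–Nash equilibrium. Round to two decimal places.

6.89

Drake's profit: π_D = (97 - 3Q)q_D - (33q_D). Setting ∂π_D/∂q_D = 0: 64 - 6q_D - 3(q_C) = 0.
Corvus's profit: π_C = (97 - 3Q)q_C - (31q_C). Setting ∂π_C/∂q_C = 0: 66 - 6q_C - 3(q_D) = 0.
Rearranging gives the reaction functions q_D = (64 - 3q_C)/6 and q_C = (66 - 3q_D)/6.
Solving the pair: q_D = 62/9, q_C = 68/9.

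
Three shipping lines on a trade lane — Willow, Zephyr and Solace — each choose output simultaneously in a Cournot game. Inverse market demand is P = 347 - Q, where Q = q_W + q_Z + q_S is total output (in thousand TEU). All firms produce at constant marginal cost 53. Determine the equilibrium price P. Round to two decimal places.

126.50

Each firm earns π_i = (347 - Q)q_i - 53q_i.
First-order condition (treating rivals' output as given): 294 - 2q_i - Σ_{j≠i} q_j = 0.
With identical firms every q_j equals q_i, so Σ_{j≠i} q_j = 2q_i and 294 = 4q_i, giving q_i = 147/2.
Total output Q = 441/2, so price P = 347 - 441/2 = 253/2.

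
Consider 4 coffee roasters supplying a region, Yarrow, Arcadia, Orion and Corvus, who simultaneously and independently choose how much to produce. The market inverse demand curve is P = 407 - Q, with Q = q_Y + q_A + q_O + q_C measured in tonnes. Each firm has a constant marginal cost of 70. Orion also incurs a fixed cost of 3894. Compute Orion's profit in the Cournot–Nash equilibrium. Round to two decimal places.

Each firm earns π_i = (407 - Q)q_i - 70q_i.
First-order condition (treating rivals' output as given): 337 - 2q_i - Σ_{j≠i} q_j = 0.
With identical firms every q_j equals q_i, so Σ_{j≠i} q_j = 3q_i and 337 = 5q_i, giving q_i = 337/5.
Price P = 407 - 1348/5 = 687/5.
Orion's profit: (687/5 - 70)·(337/5) - 3894 = 648.7600.

648.76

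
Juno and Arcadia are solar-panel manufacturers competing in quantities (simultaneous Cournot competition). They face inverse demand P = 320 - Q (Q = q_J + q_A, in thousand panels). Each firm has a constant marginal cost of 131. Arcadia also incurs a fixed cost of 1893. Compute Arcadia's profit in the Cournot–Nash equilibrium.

A representative firm's profit is π_i = q_i(320 - Q) - 131q_i.
Setting ∂π_i/∂q_i = 0 with rivals' quantities fixed: 189 - 2q_i - q_j = 0.
By symmetry each firm produces the same amount; substituting q_j = q_i yields q_i = 189/3 = 63.
Price P = 320 - 126 = 194.
Arcadia's profit: (194 - 131)·63 - 1893 = 2076.

2076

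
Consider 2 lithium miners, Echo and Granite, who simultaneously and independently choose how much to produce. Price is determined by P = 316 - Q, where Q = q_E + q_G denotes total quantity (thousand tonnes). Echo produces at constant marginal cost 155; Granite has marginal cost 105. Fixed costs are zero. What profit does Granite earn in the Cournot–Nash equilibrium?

7569

Echo's profit: π_E = (316 - Q)q_E - (155q_E). Setting ∂π_E/∂q_E = 0: 161 - 2q_E - (q_G) = 0.
Granite's profit: π_G = (316 - Q)q_G - (105q_G). Setting ∂π_G/∂q_G = 0: 211 - 2q_G - (q_E) = 0.
Best responses: q_E = (161 - q_G)/2, q_G = (211 - q_E)/2.
Substituting one into the other gives q_E = 37 and q_G = 87.
Price P = 316 - 124 = 192.
Granite's profit: (192 - 105)·87 = 7569.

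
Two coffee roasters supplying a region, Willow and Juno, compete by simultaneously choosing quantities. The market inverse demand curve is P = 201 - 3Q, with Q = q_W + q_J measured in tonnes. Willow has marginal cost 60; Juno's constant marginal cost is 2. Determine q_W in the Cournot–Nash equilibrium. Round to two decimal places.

9.22

Willow's profit: π_W = (201 - 3Q)q_W - (60q_W). Setting ∂π_W/∂q_W = 0: 141 - 6q_W - 3(q_J) = 0.
Juno's profit: π_J = (201 - 3Q)q_J - (2q_J). Setting ∂π_J/∂q_J = 0: 199 - 6q_J - 3(q_W) = 0.
So q_W = (141 - 3q_J)/6 and q_J = (199 - 3q_W)/6.
Solving the pair: q_W = 83/9, q_J = 257/9.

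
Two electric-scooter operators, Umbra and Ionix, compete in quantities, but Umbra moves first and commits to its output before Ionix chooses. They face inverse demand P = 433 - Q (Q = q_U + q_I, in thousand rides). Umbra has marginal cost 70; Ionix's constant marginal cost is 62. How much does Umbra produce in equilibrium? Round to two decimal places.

The follower Ionix best-responds to any q_U: π_I = (433 - Q)q_I - 62q_I.
Setting the follower's marginal profit to zero, 371 - q_U - 2q_I = 0, i.e. q_I = (371 - q_U)/2.
Umbra substitutes q_I(q_U) into its own profit: π_U = q_U(433 - q_U - (371 - q_U)/2) - 70q_U = (495/2 - (1/2)q_U)q_U - 70q_U.
Maximising: ∂π_U/∂q_U = 355/2 - q_U = 0, giving q_U = 355/2.
Then q_I = (371 - 355/2)/2 = 387/4.

177.50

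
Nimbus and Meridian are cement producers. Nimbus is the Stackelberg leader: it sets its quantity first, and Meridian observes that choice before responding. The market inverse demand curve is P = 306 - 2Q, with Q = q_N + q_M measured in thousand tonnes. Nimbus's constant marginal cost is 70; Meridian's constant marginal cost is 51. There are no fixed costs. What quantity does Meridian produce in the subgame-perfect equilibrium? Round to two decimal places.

36.63

Solve by backward induction. Given q_N, the follower Meridian maximises π_M = (306 - 2q_N - 2q_M)q_M - 51q_M.
Setting the follower's marginal profit to zero, 255 - 2q_N - 4q_M = 0, i.e. q_M = (255 - 2q_N)/4.
Nimbus substitutes q_M(q_N) into its own profit: π_N = q_N(306 - 2q_N - (255 - 2q_N)/2) - 70q_N = (357/2 - q_N)q_N - 70q_N.
Leader FOC: 217/2 - 2q_N = 0, so q_N = 217/4.
Then q_M = (255 - 2·(217/4))/4 = 293/8.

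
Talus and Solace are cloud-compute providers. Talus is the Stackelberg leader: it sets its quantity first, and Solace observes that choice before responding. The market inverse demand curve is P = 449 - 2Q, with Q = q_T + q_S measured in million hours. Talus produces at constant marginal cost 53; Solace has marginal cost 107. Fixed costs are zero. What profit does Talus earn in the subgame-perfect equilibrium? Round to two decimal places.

12656.25

The follower Solace best-responds to any q_T: π_S = (449 - 2Q)q_S - 107q_S.
Setting the follower's marginal profit to zero, 342 - 2q_T - 4q_S = 0, i.e. q_S = (342 - 2q_T)/4.
The leader anticipates this reaction. Substituting into P = 449 - 2Q gives P = 278 - q_T, so π_T = (278 - q_T)q_T - 53q_T.
Maximising: ∂π_T/∂q_T = 225 - 2q_T = 0, giving q_T = 225/2.
Then q_S = (342 - 2·(225/2))/4 = 117/4.
Price P = 449 - 2·(567/4) = 331/2.
Talus's profit: (331/2 - 53)·(225/2) = 12656.2500.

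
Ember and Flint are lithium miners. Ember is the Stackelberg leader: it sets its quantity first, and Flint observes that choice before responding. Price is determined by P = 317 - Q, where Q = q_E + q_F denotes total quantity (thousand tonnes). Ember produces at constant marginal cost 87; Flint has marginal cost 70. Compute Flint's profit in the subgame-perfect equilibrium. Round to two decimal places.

Solve by backward induction. Given q_E, the follower Flint maximises π_F = (317 - q_E - q_F)q_F - 70q_F.
Setting the follower's marginal profit to zero, 247 - q_E - 2q_F = 0, i.e. q_F = (247 - q_E)/2.
Ember substitutes q_F(q_E) into its own profit: π_E = q_E(317 - q_E - (247 - q_E)/2) - 87q_E = (387/2 - (1/2)q_E)q_E - 87q_E.
The leader's first-order condition 213/2 - q_E = 0 yields q_E = 213/2.
Then q_F = (247 - 213/2)/2 = 281/4.
Price P = 317 - 707/4 = 561/4.
Flint's profit: (561/4 - 70)·(281/4) = 4935.0625.

4935.06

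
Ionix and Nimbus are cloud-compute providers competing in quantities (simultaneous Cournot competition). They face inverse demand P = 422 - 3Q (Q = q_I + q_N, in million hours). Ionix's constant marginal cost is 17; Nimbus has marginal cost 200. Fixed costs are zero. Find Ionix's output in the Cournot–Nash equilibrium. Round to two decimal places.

65.33

Ionix's profit: π_I = (422 - 3Q)q_I - (17q_I). Setting ∂π_I/∂q_I = 0: 405 - 6q_I - 3(q_N) = 0.
Nimbus's first-order condition: 222 - 6q_N - 3(q_I) = 0.
Rearranging gives the reaction functions q_I = (405 - 3q_N)/6 and q_N = (222 - 3q_I)/6.
Solving the pair: q_I = 196/3, q_N = 13/3.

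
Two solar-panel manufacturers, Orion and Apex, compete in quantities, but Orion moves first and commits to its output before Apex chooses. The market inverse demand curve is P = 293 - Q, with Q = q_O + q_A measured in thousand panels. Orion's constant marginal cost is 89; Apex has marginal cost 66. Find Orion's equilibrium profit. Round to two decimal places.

The follower Apex best-responds to any q_O: π_A = (293 - Q)q_A - 66q_A.
Follower FOC: 227 - q_O - 2q_A = 0, so q_A(q_O) = (227 - q_O)/2.
The leader anticipates this reaction. Substituting into P = 293 - Q gives P = 359/2 - (1/2)q_O, so π_O = (359/2 - (1/2)q_O)q_O - 89q_O.
The leader's first-order condition 181/2 - q_O = 0 yields q_O = 181/2.
Then q_A = (227 - 181/2)/2 = 273/4.
Price P = 293 - 635/4 = 537/4.
Orion's profit: (537/4 - 89)·(181/2) = 4095.1250.

4095.13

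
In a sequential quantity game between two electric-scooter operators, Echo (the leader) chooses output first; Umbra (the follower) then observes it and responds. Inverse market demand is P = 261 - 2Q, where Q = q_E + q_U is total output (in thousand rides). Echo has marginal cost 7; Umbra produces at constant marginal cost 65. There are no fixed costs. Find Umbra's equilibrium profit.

200

Solve by backward induction. Given q_E, the follower Umbra maximises π_U = (261 - 2q_E - 2q_U)q_U - 65q_U.
∂π_U/∂q_U = 196 - 2q_E - 4q_U = 0 gives the reaction function q_U = (196 - 2q_E)/4.
Echo substitutes q_U(q_E) into its own profit: π_E = q_E(261 - 2q_E - (196 - 2q_E)/2) - 7q_E = (163 - q_E)q_E - 7q_E.
The leader's first-order condition 156 - 2q_E = 0 yields q_E = 78.
Then q_U = (196 - 2·78)/4 = 10.
Price P = 261 - 2·88 = 85.
Umbra's profit: (85 - 65)·10 = 200.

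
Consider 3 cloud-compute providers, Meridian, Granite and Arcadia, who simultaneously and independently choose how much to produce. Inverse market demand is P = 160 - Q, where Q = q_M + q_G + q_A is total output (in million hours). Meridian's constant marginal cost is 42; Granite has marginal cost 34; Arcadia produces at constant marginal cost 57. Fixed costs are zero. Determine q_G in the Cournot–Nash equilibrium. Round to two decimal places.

Meridian's profit: π_M = (160 - Q)q_M - (42q_M). Setting ∂π_M/∂q_M = 0: 118 - 2q_M - (q_G + q_A) = 0.
Granite's profit: π_G = (160 - Q)q_G - (34q_G). Setting ∂π_G/∂q_G = 0: 126 - 2q_G - (q_M + q_A) = 0.
Arcadia's first-order condition: 103 - 2q_A - (q_M + q_G) = 0.
Adding the 3 conditions: 347 − 2Q − 2Q = 0, i.e. Q = 347/4.
Back-substituting: q_M = (118 − 347/4) = 125/4, q_G = (126 − 347/4) = 157/4, q_A = (103 − 347/4) = 65/4.

39.25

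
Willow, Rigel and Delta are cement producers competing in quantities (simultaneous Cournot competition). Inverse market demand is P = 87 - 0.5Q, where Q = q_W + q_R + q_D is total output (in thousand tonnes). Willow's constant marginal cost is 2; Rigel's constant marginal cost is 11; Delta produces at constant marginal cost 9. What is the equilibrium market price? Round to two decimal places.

27.25

Willow's profit: π_W = (87 - 0.5Q)q_W - (2q_W). Setting ∂π_W/∂q_W = 0: 85 - q_W - (1/2)(q_R + q_D) = 0.
Rigel's first-order condition: 76 - q_R - (1/2)(q_W + q_D) = 0.
Delta's profit: π_D = (87 - 0.5Q)q_D - (9q_D). Setting ∂π_D/∂q_D = 0: 78 - q_D - (1/2)(q_W + q_R) = 0.
Adding the 3 conditions: 239 − Q − Q = 0, i.e. Q = 239/2.
Back-substituting: q_W = (85 − 239/4)/(1/2) = 101/2, q_R = (76 − 239/4)/(1/2) = 65/2, q_D = (78 − 239/4)/(1/2) = 73/2.
Total output Q = 239/2, so price P = 87 - (1/2)·(239/2) = 109/4.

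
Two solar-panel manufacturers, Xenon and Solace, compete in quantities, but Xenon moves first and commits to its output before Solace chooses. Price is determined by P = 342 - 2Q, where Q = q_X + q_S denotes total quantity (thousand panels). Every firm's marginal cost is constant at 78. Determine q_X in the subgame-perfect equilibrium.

The follower Solace best-responds to any q_X: π_S = (342 - 2Q)q_S - 78q_S.
Follower FOC: 264 - 2q_X - 4q_S = 0, so q_S(q_X) = (264 - 2q_X)/4.
Xenon substitutes q_S(q_X) into its own profit: π_X = q_X(342 - 2q_X - (264 - 2q_X)/2) - 78q_X = (210 - q_X)q_X - 78q_X.
The leader's first-order condition 132 - 2q_X = 0 yields q_X = 66.
Then q_S = (264 - 2·66)/4 = 33.

66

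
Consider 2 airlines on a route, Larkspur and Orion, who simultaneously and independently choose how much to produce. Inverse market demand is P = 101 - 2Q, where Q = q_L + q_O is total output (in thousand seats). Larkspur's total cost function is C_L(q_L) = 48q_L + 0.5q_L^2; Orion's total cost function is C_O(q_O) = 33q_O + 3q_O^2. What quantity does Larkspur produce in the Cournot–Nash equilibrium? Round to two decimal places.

8.57

Larkspur's profit: π_L = (101 - 2Q)q_L - (48q_L + (1/2)q_L²). Setting ∂π_L/∂q_L = 0: 53 - 5q_L - 2(q_O) = 0.
Orion's profit: π_O = (101 - 2Q)q_O - (33q_O + 3q_O²). Setting ∂π_O/∂q_O = 0: 68 - 10q_O - 2(q_L) = 0.
Rearranging gives the reaction functions q_L = (53 - 2q_O)/5 and q_O = (68 - 2q_L)/10.
Substituting one into the other gives q_L = 197/23 and q_O = 117/23.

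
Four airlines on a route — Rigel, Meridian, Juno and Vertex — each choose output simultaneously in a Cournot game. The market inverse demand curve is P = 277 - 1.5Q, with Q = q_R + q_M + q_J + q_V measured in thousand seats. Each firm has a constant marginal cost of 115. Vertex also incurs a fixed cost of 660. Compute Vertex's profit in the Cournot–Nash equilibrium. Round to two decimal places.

39.84

A representative firm's profit is π_i = q_i(277 - 1.5Q) - 115q_i.
First-order condition (treating rivals' output as given): 162 - 3q_i - (3/2)·Σ_{j≠i} q_j = 0.
By symmetry each firm produces the same amount; substituting Σ_{j≠i} q_j = 3q_i yields q_i = 162/(15/2) = 108/5.
Price P = 277 - (3/2)·(432/5) = 737/5.
Vertex's profit: (737/5 - 115)·(108/5) - 660 = 996/25.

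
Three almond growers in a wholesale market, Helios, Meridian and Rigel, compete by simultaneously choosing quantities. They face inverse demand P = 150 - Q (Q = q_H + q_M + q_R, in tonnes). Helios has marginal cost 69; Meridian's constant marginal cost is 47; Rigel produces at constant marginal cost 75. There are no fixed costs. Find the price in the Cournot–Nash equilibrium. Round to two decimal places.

85.25

Helios's profit: π_H = (150 - Q)q_H - (69q_H). Setting ∂π_H/∂q_H = 0: 81 - 2q_H - (q_M + q_R) = 0.
Meridian's first-order condition: 103 - 2q_M - (q_H + q_R) = 0.
Rigel's first-order condition: 75 - 2q_R - (q_H + q_M) = 0.
Adding the 3 conditions: 259 − 2Q − 2Q = 0, i.e. Q = 259/4.
Back-substituting: q_H = (81 − 259/4) = 65/4, q_M = (103 − 259/4) = 153/4, q_R = (75 − 259/4) = 41/4.
Total output Q = 259/4, so price P = 150 - 259/4 = 341/4.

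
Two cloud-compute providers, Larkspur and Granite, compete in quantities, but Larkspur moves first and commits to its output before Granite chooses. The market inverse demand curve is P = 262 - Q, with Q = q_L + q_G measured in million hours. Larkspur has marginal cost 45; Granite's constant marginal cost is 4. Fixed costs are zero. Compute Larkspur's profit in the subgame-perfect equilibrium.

3872

The follower Granite best-responds to any q_L: π_G = (262 - Q)q_G - 4q_G.
Setting the follower's marginal profit to zero, 258 - q_L - 2q_G = 0, i.e. q_G = (258 - q_L)/2.
Larkspur substitutes q_G(q_L) into its own profit: π_L = q_L(262 - q_L - (258 - q_L)/2) - 45q_L = (133 - (1/2)q_L)q_L - 45q_L.
Maximising: ∂π_L/∂q_L = 88 - q_L = 0, giving q_L = 88.
Then q_G = (258 - 88)/2 = 85.
Price P = 262 - 173 = 89.
Larkspur's profit: (89 - 45)·88 = 3872.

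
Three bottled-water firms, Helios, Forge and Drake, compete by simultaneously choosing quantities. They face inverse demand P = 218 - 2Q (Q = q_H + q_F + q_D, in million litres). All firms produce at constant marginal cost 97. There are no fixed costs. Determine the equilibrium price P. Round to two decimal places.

A representative firm's profit is π_i = q_i(218 - 2Q) - 97q_i.
Setting ∂π_i/∂q_i = 0 with rivals' quantities fixed: 121 - 4q_i - 2·Σ_{j≠i} q_j = 0.
By symmetry each firm produces the same amount; substituting Σ_{j≠i} q_j = 2q_i yields q_i = 121/8.
Total output Q = 363/8, so price P = 218 - 2·(363/8) = 509/4.

127.25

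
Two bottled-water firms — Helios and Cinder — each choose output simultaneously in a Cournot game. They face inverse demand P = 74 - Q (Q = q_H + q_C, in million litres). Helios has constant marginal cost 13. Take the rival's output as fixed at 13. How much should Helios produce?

With the rival's output fixed at 13, Helios's profit is π_H = (74 - 13 - q_H)q_H - (13q_H) = (61 - q_H)q_H - (13q_H).
∂π_H/∂q_H = 48 - 2q_H = 0, so q_H = 24.

24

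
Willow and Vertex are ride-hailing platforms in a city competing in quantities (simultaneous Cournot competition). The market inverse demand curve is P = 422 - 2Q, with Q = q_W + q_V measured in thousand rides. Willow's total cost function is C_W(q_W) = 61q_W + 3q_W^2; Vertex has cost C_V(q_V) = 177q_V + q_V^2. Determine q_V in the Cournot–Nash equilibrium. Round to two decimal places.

30.86

Willow's profit: π_W = (422 - 2Q)q_W - (61q_W + 3q_W²). Setting ∂π_W/∂q_W = 0: 361 - 10q_W - 2(q_V) = 0.
Vertex's profit: π_V = (422 - 2Q)q_V - (177q_V + q_V²). Setting ∂π_V/∂q_V = 0: 245 - 6q_V - 2(q_W) = 0.
Rearranging gives the reaction functions q_W = (361 - 2q_V)/10 and q_V = (245 - 2q_W)/6.
Solving the pair: q_W = 419/14, q_V = 216/7.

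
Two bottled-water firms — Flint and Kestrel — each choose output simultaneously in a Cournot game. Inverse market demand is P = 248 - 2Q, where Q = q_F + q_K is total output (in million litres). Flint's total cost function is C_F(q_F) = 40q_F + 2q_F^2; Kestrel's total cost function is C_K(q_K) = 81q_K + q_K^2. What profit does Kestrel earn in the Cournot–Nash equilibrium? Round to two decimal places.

1311.57

Flint's profit: π_F = (248 - 2Q)q_F - (40q_F + 2q_F²). Setting ∂π_F/∂q_F = 0: 208 - 8q_F - 2(q_K) = 0.
Kestrel's profit: π_K = (248 - 2Q)q_K - (81q_K + q_K²). Setting ∂π_K/∂q_K = 0: 167 - 6q_K - 2(q_F) = 0.
So q_F = (208 - 2q_K)/8 and q_K = (167 - 2q_F)/6.
Substituting one into the other gives q_F = 457/22 and q_K = 230/11.
Price P = 248 - 2·(917/22) = 1811/11.
Kestrel's profit: (1811/11)·(230/11) - 81·(230/11) - (230/11)² = 1311.5702.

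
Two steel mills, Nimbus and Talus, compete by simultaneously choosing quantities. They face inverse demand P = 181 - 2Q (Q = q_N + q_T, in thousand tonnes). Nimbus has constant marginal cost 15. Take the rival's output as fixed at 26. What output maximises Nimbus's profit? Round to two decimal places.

28.50

With the rival's output fixed at 26, Nimbus's profit is π_N = (181 - 2·26 - 2q_N)q_N - (15q_N) = (129 - 2q_N)q_N - (15q_N).
∂π_N/∂q_N = 114 - 4q_N = 0, so q_N = 57/2.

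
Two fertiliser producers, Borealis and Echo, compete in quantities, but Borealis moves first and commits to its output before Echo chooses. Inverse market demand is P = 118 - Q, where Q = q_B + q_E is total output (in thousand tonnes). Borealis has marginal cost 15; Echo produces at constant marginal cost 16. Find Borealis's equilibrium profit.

The follower Echo best-responds to any q_B: π_E = (118 - Q)q_E - 16q_E.
Follower FOC: 102 - q_B - 2q_E = 0, so q_E(q_B) = (102 - q_B)/2.
The leader anticipates this reaction. Substituting into P = 118 - Q gives P = 67 - (1/2)q_B, so π_B = (67 - (1/2)q_B)q_B - 15q_B.
Leader FOC: 52 - q_B = 0, so q_B = 52.
Then q_E = (102 - 52)/2 = 25.
Price P = 118 - 77 = 41.
Borealis's profit: (41 - 15)·52 = 1352.

1352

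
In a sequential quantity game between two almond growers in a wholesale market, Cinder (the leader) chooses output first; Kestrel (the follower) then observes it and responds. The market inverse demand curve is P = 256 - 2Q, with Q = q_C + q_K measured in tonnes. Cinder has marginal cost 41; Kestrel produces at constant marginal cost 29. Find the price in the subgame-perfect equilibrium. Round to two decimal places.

The follower Kestrel best-responds to any q_C: π_K = (256 - 2Q)q_K - 29q_K.
Follower FOC: 227 - 2q_C - 4q_K = 0, so q_K(q_C) = (227 - 2q_C)/4.
Cinder substitutes q_K(q_C) into its own profit: π_C = q_C(256 - 2q_C - (227 - 2q_C)/2) - 41q_C = (285/2 - q_C)q_C - 41q_C.
Maximising: ∂π_C/∂q_C = 203/2 - 2q_C = 0, giving q_C = 203/4.
Then q_K = (227 - 2·(203/4))/4 = 251/8.
Total output Q = 657/8, so price P = 256 - 2·(657/8) = 367/4.

91.75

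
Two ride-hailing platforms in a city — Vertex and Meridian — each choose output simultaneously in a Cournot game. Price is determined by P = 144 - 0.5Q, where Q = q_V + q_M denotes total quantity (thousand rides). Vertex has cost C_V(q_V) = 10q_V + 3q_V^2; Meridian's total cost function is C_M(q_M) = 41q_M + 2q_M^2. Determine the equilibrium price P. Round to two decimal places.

125.69

Vertex's profit: π_V = (144 - 0.5Q)q_V - (10q_V + 3q_V²). Setting ∂π_V/∂q_V = 0: 134 - 7q_V - (1/2)(q_M) = 0.
Meridian's first-order condition: 103 - 5q_M - (1/2)(q_V) = 0.
So q_V = (134 - (1/2)q_M)/7 and q_M = (103 - (1/2)q_V)/5.
Substituting one into the other gives q_V = 17.7986 and q_M = 18.8201.
Total output Q = 36.6187, so price P = 144 - (1/2)·36.6187 = 125.6906.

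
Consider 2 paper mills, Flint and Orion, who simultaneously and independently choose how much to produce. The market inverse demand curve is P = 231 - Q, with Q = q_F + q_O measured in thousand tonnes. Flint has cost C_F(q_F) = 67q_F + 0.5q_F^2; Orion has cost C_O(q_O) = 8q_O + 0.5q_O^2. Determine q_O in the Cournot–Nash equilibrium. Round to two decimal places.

Flint's profit: π_F = (231 - Q)q_F - (67q_F + (1/2)q_F²). Setting ∂π_F/∂q_F = 0: 164 - 3q_F - (q_O) = 0.
Orion's first-order condition: 223 - 3q_O - (q_F) = 0.
So q_F = (164 - q_O)/3 and q_O = (223 - q_F)/3.
Solving the pair: q_F = 269/8, q_O = 505/8.

63.13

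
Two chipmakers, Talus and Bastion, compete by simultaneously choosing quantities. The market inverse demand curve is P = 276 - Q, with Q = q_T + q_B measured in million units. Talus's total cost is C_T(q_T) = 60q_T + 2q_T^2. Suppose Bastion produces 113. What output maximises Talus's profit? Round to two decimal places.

17.17

With the rival's output fixed at 113, Talus's profit is π_T = (276 - 113 - q_T)q_T - (60q_T + 2q_T²) = (163 - q_T)q_T - (60q_T + 2q_T²).
∂π_T/∂q_T = 103 - 6q_T = 0, so q_T = 103/6.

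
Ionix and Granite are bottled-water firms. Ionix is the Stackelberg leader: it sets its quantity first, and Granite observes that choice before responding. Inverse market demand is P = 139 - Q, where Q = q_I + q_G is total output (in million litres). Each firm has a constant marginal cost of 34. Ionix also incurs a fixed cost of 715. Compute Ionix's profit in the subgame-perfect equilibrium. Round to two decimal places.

663.13

Solve by backward induction. Given q_I, the follower Granite maximises π_G = (139 - q_I - q_G)q_G - 34q_G.
Setting the follower's marginal profit to zero, 105 - q_I - 2q_G = 0, i.e. q_G = (105 - q_I)/2.
Ionix substitutes q_G(q_I) into its own profit: π_I = q_I(139 - q_I - (105 - q_I)/2) - 34q_I = (173/2 - (1/2)q_I)q_I - 34q_I.
Maximising: ∂π_I/∂q_I = 105/2 - q_I = 0, giving q_I = 105/2.
Then q_G = (105 - 105/2)/2 = 105/4.
Price P = 139 - 315/4 = 241/4.
Ionix's profit: (241/4 - 34)·(105/2) - 715 = 663.1250.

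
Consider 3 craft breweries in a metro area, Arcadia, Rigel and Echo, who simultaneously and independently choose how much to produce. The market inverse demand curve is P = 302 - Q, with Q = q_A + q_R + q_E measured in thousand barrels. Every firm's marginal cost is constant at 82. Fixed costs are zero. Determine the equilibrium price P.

A representative firm's profit is π_i = q_i(302 - Q) - 82q_i.
Setting ∂π_i/∂q_i = 0 with rivals' quantities fixed: 220 - 2q_i - Σ_{j≠i} q_j = 0.
By symmetry each firm produces the same amount; substituting Σ_{j≠i} q_j = 2q_i yields q_i = 220/4 = 55.
Total output Q = 165, so price P = 302 - 165 = 137.

137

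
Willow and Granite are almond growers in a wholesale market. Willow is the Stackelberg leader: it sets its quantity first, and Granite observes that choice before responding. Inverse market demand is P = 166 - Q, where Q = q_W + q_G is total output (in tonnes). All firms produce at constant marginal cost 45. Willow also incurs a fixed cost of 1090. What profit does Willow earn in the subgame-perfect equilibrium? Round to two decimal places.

740.13

Solve by backward induction. Given q_W, the follower Granite maximises π_G = (166 - q_W - q_G)q_G - 45q_G.
Follower FOC: 121 - q_W - 2q_G = 0, so q_G(q_W) = (121 - q_W)/2.
Willow substitutes q_G(q_W) into its own profit: π_W = q_W(166 - q_W - (121 - q_W)/2) - 45q_W = (211/2 - (1/2)q_W)q_W - 45q_W.
The leader's first-order condition 121/2 - q_W = 0 yields q_W = 121/2.
Then q_G = (121 - 121/2)/2 = 121/4.
Price P = 166 - 363/4 = 301/4.
Willow's profit: (301/4 - 45)·(121/2) - 1090 = 740.1250.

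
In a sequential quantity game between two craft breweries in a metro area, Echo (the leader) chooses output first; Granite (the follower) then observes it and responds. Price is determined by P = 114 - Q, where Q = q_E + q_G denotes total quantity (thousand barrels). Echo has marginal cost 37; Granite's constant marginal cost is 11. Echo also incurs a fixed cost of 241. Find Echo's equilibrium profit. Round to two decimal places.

84.13

The follower Granite best-responds to any q_E: π_G = (114 - Q)q_G - 11q_G.
Setting the follower's marginal profit to zero, 103 - q_E - 2q_G = 0, i.e. q_G = (103 - q_E)/2.
The leader anticipates this reaction. Substituting into P = 114 - Q gives P = 125/2 - (1/2)q_E, so π_E = (125/2 - (1/2)q_E)q_E - 37q_E.
Leader FOC: 51/2 - q_E = 0, so q_E = 51/2.
Then q_G = (103 - 51/2)/2 = 155/4.
Price P = 114 - 257/4 = 199/4.
Echo's profit: (199/4 - 37)·(51/2) - 241 = 673/8.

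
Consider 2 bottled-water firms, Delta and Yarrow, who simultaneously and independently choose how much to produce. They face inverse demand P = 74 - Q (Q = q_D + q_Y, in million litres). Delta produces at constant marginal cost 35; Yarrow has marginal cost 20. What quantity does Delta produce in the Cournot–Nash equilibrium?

8

Delta's profit: π_D = (74 - Q)q_D - (35q_D). Setting ∂π_D/∂q_D = 0: 39 - 2q_D - (q_Y) = 0.
Yarrow's profit: π_Y = (74 - Q)q_Y - (20q_Y). Setting ∂π_Y/∂q_Y = 0: 54 - 2q_Y - (q_D) = 0.
Best responses: q_D = (39 - q_Y)/2, q_Y = (54 - q_D)/2.
Solving the pair: q_D = 8, q_Y = 23.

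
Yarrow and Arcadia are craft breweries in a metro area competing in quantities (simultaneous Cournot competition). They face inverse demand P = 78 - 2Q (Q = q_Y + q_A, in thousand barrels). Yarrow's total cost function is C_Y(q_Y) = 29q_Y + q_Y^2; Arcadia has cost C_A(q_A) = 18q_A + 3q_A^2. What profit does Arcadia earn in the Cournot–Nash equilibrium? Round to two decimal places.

109.45

Yarrow's profit: π_Y = (78 - 2Q)q_Y - (29q_Y + q_Y²). Setting ∂π_Y/∂q_Y = 0: 49 - 6q_Y - 2(q_A) = 0.
Arcadia's first-order condition: 60 - 10q_A - 2(q_Y) = 0.
So q_Y = (49 - 2q_A)/6 and q_A = (60 - 2q_Y)/10.
Solving the pair: q_Y = 185/28, q_A = 131/28.
Price P = 78 - 2·(79/7) = 388/7.
Arcadia's profit: (388/7)·(131/28) - 18·(131/28) - 3(131/28)² = 109.4452.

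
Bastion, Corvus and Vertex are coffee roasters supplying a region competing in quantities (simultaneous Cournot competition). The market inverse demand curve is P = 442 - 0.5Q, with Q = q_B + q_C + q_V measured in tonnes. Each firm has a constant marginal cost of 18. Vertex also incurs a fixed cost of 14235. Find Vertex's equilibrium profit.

8237

A representative firm's profit is π_i = q_i(442 - 0.5Q) - 18q_i.
Setting ∂π_i/∂q_i = 0 with rivals' quantities fixed: 424 - q_i - (1/2)·Σ_{j≠i} q_j = 0.
With identical firms every q_j equals q_i, so Σ_{j≠i} q_j = 2q_i and 424 = 2q_i, giving q_i = 212.
Price P = 442 - (1/2)·636 = 124.
Vertex's profit: (124 - 18)·212 - 14235 = 8237.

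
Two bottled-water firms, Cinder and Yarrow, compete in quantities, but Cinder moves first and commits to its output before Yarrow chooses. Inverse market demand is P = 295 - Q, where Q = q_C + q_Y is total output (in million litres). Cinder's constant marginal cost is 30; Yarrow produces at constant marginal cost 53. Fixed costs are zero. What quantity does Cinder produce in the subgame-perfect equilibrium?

144

Solve by backward induction. Given q_C, the follower Yarrow maximises π_Y = (295 - q_C - q_Y)q_Y - 53q_Y.
Follower FOC: 242 - q_C - 2q_Y = 0, so q_Y(q_C) = (242 - q_C)/2.
The leader anticipates this reaction. Substituting into P = 295 - Q gives P = 174 - (1/2)q_C, so π_C = (174 - (1/2)q_C)q_C - 30q_C.
The leader's first-order condition 144 - q_C = 0 yields q_C = 144.
Then q_Y = (242 - 144)/2 = 49.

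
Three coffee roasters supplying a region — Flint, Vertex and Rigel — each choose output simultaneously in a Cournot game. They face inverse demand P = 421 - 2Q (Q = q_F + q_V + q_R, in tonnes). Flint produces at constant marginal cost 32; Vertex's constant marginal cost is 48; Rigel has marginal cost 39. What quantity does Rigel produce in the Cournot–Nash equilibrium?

Flint's profit: π_F = (421 - 2Q)q_F - (32q_F). Setting ∂π_F/∂q_F = 0: 389 - 4q_F - 2(q_V + q_R) = 0.
Vertex's first-order condition: 373 - 4q_V - 2(q_F + q_R) = 0.
Rigel's first-order condition: 382 - 4q_R - 2(q_F + q_V) = 0.
Adding the 3 first-order conditions: 1144 − 8Q = 0, so Q = 143.
Back-substituting: q_F = (389 − 286)/2 = 103/2, q_V = (373 − 286)/2 = 87/2, q_R = (382 − 286)/2 = 48.

48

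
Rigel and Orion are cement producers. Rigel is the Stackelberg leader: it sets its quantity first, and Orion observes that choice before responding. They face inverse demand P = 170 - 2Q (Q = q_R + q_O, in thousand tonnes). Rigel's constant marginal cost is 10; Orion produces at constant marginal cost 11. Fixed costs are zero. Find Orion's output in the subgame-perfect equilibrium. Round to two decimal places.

Solve by backward induction. Given q_R, the follower Orion maximises π_O = (170 - 2q_R - 2q_O)q_O - 11q_O.
∂π_O/∂q_O = 159 - 2q_R - 4q_O = 0 gives the reaction function q_O = (159 - 2q_R)/4.
Rigel substitutes q_O(q_R) into its own profit: π_R = q_R(170 - 2q_R - (159 - 2q_R)/2) - 10q_R = (181/2 - q_R)q_R - 10q_R.
Maximising: ∂π_R/∂q_R = 161/2 - 2q_R = 0, giving q_R = 161/4.
Then q_O = (159 - 2·(161/4))/4 = 157/8.

19.63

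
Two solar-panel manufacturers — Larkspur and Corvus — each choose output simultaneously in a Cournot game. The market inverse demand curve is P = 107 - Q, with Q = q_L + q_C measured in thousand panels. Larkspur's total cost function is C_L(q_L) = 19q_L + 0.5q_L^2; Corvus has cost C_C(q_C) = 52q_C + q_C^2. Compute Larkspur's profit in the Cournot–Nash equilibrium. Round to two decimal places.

Larkspur's profit: π_L = (107 - Q)q_L - (19q_L + (1/2)q_L²). Setting ∂π_L/∂q_L = 0: 88 - 3q_L - (q_C) = 0.
Corvus's first-order condition: 55 - 4q_C - (q_L) = 0.
Best responses: q_L = (88 - q_C)/3, q_C = (55 - q_L)/4.
Solving the pair: q_L = 27, q_C = 7.
Price P = 107 - 34 = 73.
Larkspur's profit: 73·27 - 19·27 - (1/2)·27² = 1093.5000.

1093.50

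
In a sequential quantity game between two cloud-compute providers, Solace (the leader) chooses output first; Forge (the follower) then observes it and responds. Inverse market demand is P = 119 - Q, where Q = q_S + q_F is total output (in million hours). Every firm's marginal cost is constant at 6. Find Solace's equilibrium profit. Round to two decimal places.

1596.13

Solve by backward induction. Given q_S, the follower Forge maximises π_F = (119 - q_S - q_F)q_F - 6q_F.
Follower FOC: 113 - q_S - 2q_F = 0, so q_F(q_S) = (113 - q_S)/2.
The leader anticipates this reaction. Substituting into P = 119 - Q gives P = 125/2 - (1/2)q_S, so π_S = (125/2 - (1/2)q_S)q_S - 6q_S.
Maximising: ∂π_S/∂q_S = 113/2 - q_S = 0, giving q_S = 113/2.
Then q_F = (113 - 113/2)/2 = 113/4.
Price P = 119 - 339/4 = 137/4.
Solace's profit: (137/4 - 6)·(113/2) = 1596.1250.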